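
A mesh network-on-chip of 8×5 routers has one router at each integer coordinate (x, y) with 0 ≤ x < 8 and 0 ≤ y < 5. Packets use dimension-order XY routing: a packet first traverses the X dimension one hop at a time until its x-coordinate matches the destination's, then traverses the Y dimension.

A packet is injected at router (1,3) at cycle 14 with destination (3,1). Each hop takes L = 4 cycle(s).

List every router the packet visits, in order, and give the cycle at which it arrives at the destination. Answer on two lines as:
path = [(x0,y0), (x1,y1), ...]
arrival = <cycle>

src (1,3)  cyc=14
E→(2,3)  cyc=18
E→(3,3)  cyc=22
S→(3,2)  cyc=26
S→(3,1)  cyc=30

path = [(1,3), (2,3), (3,3), (3,2), (3,1)]
arrival = 30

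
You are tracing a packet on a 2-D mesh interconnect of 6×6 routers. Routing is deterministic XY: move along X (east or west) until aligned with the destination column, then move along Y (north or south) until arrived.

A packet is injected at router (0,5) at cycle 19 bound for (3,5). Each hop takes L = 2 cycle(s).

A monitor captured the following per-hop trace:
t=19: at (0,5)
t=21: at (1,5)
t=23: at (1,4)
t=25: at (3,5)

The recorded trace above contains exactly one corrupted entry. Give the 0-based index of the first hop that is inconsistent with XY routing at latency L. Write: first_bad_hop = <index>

check 1→ d=(1,0) cyc+2: ok
check 2→ d=(0,-1) cyc+2: BAD: Y-move but x=1≠3

first_bad_hop = 2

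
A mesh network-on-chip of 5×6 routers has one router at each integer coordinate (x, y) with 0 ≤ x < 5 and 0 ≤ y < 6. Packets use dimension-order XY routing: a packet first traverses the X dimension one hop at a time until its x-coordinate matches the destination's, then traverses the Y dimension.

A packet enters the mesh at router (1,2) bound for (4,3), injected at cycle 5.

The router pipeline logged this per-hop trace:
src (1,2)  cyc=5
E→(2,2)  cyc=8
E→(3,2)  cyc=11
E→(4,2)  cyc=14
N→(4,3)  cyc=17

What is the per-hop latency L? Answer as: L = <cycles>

From hop 0 (5) to hop 1 (8): +3 cycles.
Per-hop latency L = Δcyc = 3.

L = 3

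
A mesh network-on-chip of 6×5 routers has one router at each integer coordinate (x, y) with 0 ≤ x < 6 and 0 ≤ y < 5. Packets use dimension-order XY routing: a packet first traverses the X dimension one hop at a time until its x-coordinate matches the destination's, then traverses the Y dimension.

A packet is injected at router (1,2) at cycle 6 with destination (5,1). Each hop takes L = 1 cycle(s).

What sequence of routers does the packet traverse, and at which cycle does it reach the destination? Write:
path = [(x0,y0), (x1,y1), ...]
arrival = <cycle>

  0. router=(1,2) cycle=6 (inject)
  1. router=(2,2) cycle=7 dir=E
  2. router=(3,2) cycle=8 dir=E
  3. router=(4,2) cycle=9 dir=E
  4. router=(5,2) cycle=10 dir=E
  5. router=(5,1) cycle=11 dir=S

path = [(1,2), (2,2), (3,2), (4,2), (5,2), (5,1)]
arrival = 11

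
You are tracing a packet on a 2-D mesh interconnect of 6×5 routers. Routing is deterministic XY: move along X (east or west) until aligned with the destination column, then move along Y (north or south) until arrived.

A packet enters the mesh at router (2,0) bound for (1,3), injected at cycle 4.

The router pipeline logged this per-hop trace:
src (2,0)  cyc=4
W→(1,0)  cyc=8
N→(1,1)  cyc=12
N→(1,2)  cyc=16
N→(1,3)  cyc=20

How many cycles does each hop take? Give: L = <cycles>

L = 4

From hop 0 (4) to hop 1 (8): +4 cycles.
Per-hop latency L = Δcyc = 4.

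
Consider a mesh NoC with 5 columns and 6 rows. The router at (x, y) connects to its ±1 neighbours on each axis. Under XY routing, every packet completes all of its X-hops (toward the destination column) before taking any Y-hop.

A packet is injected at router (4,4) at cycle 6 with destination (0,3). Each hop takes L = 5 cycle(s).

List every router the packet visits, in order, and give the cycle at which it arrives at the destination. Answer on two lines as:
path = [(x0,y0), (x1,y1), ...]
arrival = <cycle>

t=6: at (4,4)
t=11: at (3,4) after W
t=16: at (2,4) after W
t=21: at (1,4) after W
t=26: at (0,4) after W
t=31: at (0,3) after S

path = [(4,4), (3,4), (2,4), (1,4), (0,4), (0,3)]
arrival = 31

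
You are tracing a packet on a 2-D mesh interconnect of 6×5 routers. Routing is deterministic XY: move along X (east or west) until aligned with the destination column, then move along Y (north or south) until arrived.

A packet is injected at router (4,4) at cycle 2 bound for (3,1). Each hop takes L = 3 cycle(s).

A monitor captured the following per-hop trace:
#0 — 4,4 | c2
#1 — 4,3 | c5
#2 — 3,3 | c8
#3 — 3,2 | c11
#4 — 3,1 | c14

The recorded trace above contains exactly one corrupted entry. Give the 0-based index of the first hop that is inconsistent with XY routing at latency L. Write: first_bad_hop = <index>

first_bad_hop = 1

check 1→ d=(0,-1) cyc+3: BAD: Y-move but x=4≠3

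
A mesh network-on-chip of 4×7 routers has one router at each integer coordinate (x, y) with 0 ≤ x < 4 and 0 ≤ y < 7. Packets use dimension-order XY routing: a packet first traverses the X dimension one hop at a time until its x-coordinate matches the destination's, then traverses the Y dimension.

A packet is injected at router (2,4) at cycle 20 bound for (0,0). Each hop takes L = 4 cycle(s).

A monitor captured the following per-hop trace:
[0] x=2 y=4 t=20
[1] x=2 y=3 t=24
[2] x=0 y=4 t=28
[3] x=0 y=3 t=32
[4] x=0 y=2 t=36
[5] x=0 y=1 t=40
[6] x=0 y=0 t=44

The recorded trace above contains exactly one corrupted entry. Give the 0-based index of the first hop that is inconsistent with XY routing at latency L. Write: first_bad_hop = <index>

[1] (+0,-1) / 4c ⇒ BAD: Y-move but x=2≠0

first_bad_hop = 1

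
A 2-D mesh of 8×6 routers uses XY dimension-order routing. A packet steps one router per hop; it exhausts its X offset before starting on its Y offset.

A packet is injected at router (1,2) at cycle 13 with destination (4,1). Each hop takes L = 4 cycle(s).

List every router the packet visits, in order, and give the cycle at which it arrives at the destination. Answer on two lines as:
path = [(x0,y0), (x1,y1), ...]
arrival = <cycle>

path = [(1,2), (2,2), (3,2), (4,2), (4,1)]
arrival = 29

  0. router=(1,2) cycle=13 (inject)
  1. router=(2,2) cycle=17 dir=E
  2. router=(3,2) cycle=21 dir=E
  3. router=(4,2) cycle=25 dir=E
  4. router=(4,1) cycle=29 dir=S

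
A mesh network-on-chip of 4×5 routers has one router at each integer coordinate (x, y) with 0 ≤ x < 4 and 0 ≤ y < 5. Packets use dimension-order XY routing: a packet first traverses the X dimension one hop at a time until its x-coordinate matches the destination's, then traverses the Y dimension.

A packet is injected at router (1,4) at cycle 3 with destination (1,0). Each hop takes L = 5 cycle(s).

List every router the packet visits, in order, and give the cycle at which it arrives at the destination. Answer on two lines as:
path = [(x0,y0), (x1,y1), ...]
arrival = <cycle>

path = [(1,4), (1,3), (1,2), (1,1), (1,0)]
arrival = 23

src (1,4)  cyc=3
S→(1,3)  cyc=8
S→(1,2)  cyc=13
S→(1,1)  cyc=18
S→(1,0)  cyc=23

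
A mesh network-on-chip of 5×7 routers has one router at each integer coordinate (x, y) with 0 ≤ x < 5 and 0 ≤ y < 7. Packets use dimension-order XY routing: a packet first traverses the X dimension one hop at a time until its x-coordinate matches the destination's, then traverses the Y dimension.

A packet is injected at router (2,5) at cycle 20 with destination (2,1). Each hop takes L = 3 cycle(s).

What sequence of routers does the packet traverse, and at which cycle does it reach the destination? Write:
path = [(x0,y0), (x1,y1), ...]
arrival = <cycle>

hop 0: (2,5) @ cyc 20
hop 1: (2,4) @ cyc 23  [S]
hop 2: (2,3) @ cyc 26  [S]
hop 3: (2,2) @ cyc 29  [S]
hop 4: (2,1) @ cyc 32  [S]

path = [(2,5), (2,4), (2,3), (2,2), (2,1)]
arrival = 32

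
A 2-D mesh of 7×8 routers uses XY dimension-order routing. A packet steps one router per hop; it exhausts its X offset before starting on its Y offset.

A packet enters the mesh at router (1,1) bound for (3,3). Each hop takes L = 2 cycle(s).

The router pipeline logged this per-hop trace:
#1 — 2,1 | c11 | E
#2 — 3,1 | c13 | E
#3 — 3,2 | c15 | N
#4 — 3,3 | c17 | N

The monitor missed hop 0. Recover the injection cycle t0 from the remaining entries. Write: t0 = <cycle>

Hop 1 reached at cycle 11; hop k is at t0 + k·L.
Therefore t0 = 11 − L = 9.

t0 = 9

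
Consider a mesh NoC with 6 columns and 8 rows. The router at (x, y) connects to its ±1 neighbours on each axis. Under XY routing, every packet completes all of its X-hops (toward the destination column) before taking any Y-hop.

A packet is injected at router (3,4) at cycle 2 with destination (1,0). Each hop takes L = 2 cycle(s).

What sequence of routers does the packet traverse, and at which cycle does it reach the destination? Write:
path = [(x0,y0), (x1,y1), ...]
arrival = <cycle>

path = [(3,4), (2,4), (1,4), (1,3), (1,2), (1,1), (1,0)]
arrival = 14

  0. router=(3,4) cycle=2 (inject)
  1. router=(2,4) cycle=4 dir=W
  2. router=(1,4) cycle=6 dir=W
  3. router=(1,3) cycle=8 dir=S
  4. router=(1,2) cycle=10 dir=S
  5. router=(1,1) cycle=12 dir=S
  6. router=(1,0) cycle=14 dir=S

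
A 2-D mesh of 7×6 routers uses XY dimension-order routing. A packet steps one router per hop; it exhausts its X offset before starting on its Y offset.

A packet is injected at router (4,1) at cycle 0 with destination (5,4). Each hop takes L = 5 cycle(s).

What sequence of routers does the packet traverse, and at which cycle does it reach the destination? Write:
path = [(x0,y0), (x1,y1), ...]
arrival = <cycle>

path = [(4,1), (5,1), (5,2), (5,3), (5,4)]
arrival = 20

#0 — 4,1 | c0
#1 — 5,1 | c5 | E
#2 — 5,2 | c10 | N
#3 — 5,3 | c15 | N
#4 — 5,4 | c20 | N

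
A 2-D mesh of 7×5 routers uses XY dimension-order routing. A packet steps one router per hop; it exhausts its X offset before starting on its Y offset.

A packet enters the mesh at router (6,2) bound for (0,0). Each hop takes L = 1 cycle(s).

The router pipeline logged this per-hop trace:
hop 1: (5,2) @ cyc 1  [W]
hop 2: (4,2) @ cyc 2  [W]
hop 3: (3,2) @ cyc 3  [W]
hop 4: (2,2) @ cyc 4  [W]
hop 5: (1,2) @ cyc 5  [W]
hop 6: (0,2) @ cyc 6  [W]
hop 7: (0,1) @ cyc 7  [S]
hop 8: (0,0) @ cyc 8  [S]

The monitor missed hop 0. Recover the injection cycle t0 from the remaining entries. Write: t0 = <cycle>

At hop 1 the cycle is 1; in general cyc_k = t0 + kL.
So t0 = 1 − 1·1 = 0.

t0 = 0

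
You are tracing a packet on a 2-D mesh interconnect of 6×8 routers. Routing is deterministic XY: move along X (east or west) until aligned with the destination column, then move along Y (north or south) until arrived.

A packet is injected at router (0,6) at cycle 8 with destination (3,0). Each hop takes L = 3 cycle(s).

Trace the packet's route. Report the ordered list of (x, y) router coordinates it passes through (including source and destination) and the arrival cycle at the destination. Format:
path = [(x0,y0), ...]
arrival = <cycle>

path = [(0,6), (1,6), (2,6), (3,6), (3,5), (3,4), (3,3), (3,2), (3,1), (3,0)]
arrival = 35

t=8: at (0,6)
t=11: at (1,6) after E
t=14: at (2,6) after E
t=17: at (3,6) after E
t=20: at (3,5) after S
t=23: at (3,4) after S
t=26: at (3,3) after S
t=29: at (3,2) after S
t=32: at (3,1) after S
t=35: at (3,0) after S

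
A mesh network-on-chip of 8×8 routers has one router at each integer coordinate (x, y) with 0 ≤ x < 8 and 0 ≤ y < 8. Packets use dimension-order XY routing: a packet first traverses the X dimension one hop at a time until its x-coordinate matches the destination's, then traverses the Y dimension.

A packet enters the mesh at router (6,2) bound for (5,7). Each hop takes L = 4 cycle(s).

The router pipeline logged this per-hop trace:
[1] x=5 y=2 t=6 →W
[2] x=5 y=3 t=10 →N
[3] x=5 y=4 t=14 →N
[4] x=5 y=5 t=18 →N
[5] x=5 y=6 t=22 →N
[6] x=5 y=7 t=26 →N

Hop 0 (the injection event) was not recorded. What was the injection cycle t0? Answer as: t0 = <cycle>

t0 = 2

At hop 1 the cycle is 6; in general cyc_k = t0 + kL.
So t0 = 6 − 1·4 = 2.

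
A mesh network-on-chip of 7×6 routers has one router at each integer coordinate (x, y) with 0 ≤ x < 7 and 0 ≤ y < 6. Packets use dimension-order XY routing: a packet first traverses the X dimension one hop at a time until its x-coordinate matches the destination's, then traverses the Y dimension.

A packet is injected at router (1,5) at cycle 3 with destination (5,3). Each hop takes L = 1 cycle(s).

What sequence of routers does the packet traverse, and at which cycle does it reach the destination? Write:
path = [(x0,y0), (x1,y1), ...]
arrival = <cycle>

path = [(1,5), (2,5), (3,5), (4,5), (5,5), (5,4), (5,3)]
arrival = 9

src (1,5)  cyc=3
E→(2,5)  cyc=4
E→(3,5)  cyc=5
E→(4,5)  cyc=6
E→(5,5)  cyc=7
S→(5,4)  cyc=8
S→(5,3)  cyc=9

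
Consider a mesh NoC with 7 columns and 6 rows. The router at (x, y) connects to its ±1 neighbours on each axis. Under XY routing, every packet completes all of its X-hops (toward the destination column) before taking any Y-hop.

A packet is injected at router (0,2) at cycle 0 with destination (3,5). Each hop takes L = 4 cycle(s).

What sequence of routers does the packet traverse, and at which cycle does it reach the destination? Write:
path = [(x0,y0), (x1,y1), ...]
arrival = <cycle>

src (0,2)  cyc=0
E→(1,2)  cyc=4
E→(2,2)  cyc=8
E→(3,2)  cyc=12
N→(3,3)  cyc=16
N→(3,4)  cyc=20
N→(3,5)  cyc=24

path = [(0,2), (1,2), (2,2), (3,2), (3,3), (3,4), (3,5)]
arrival = 24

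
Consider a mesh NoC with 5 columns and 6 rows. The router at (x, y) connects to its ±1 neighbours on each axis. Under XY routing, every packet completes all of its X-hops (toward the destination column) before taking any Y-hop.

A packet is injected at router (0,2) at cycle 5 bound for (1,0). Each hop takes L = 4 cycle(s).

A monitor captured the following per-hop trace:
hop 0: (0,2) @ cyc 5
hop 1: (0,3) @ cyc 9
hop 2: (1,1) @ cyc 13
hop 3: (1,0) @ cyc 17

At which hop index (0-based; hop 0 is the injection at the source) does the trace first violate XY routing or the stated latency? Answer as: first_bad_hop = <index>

first_bad_hop = 1

hop 1: step (+0,+1), +4 cyc — BAD: Y-move but x=0≠1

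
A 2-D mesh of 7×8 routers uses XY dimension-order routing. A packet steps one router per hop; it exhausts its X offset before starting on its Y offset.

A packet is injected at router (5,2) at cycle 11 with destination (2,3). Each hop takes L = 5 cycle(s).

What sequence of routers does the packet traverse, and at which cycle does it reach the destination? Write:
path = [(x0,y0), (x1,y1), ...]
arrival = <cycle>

t=11: at (5,2)
t=16: at (4,2) after W
t=21: at (3,2) after W
t=26: at (2,2) after W
t=31: at (2,3) after N

path = [(5,2), (4,2), (3,2), (2,2), (2,3)]
arrival = 31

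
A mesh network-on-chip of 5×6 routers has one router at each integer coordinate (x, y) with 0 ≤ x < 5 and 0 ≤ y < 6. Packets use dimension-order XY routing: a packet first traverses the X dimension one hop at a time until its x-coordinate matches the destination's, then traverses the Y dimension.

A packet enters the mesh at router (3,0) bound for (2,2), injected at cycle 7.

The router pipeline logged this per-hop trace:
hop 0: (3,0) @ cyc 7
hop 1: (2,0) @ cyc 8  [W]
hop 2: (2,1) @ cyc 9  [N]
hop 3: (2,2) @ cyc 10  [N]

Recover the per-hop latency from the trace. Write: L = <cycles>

From hop 0 (7) to hop 1 (8): +1 cycles.
That increment is L by definition: L = 1.

L = 1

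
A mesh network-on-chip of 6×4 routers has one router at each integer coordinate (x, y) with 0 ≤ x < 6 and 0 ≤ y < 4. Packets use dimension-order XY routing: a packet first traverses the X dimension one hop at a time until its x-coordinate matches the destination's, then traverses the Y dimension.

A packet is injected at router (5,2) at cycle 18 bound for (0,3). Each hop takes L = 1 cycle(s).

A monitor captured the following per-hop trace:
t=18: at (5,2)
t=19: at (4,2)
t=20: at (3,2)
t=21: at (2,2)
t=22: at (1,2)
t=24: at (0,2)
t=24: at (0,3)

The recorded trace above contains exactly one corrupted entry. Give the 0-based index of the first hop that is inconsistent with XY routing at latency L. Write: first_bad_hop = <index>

check 1→ d=(-1,0) cyc+1: ok
check 2→ d=(-1,0) cyc+1: ok
check 3→ d=(-1,0) cyc+1: ok
check 4→ d=(-1,0) cyc+1: ok
check 5→ d=(-1,0) cyc+2: BAD: Δcyc=2≠L

first_bad_hop = 5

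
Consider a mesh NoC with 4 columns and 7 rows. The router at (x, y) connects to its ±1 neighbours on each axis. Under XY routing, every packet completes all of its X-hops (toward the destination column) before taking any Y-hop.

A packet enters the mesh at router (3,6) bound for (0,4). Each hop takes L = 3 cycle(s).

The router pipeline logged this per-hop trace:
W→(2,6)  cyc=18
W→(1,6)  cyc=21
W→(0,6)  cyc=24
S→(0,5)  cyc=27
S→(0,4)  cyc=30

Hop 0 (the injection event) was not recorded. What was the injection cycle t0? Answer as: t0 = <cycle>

t0 = 15

cyc[1] = 18 and cyc[k] = t0 + k·L for every k.
Subtract one hop: t0 = 18 − 3 = 15.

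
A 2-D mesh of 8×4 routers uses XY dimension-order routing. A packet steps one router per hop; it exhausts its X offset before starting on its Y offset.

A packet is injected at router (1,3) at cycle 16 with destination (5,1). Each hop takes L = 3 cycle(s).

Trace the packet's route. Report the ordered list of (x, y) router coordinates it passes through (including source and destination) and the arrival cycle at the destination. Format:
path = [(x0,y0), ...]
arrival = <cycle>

path = [(1,3), (2,3), (3,3), (4,3), (5,3), (5,2), (5,1)]
arrival = 34

  0. router=(1,3) cycle=16 (inject)
  1. router=(2,3) cycle=19 dir=E
  2. router=(3,3) cycle=22 dir=E
  3. router=(4,3) cycle=25 dir=E
  4. router=(5,3) cycle=28 dir=E
  5. router=(5,2) cycle=31 dir=S
  6. router=(5,1) cycle=34 dir=S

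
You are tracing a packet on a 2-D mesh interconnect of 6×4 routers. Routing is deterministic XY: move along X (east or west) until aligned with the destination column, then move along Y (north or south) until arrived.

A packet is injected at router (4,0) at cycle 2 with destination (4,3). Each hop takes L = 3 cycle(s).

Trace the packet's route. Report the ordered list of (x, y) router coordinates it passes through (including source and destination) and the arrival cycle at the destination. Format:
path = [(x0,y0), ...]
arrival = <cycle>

#0 — 4,0 | c2
#1 — 4,1 | c5 | N
#2 — 4,2 | c8 | N
#3 — 4,3 | c11 | N

path = [(4,0), (4,1), (4,2), (4,3)]
arrival = 11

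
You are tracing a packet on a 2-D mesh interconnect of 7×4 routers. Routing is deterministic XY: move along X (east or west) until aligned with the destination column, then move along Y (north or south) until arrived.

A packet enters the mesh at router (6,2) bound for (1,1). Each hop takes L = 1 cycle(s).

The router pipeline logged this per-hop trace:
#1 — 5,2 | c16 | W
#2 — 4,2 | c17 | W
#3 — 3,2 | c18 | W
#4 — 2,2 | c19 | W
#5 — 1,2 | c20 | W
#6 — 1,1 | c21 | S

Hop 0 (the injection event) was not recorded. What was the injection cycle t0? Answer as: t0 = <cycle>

t0 = 15

The first recorded entry is hop 1 at cycle 16.
t0 = cyc[1] − L = 16 − 1 = 15.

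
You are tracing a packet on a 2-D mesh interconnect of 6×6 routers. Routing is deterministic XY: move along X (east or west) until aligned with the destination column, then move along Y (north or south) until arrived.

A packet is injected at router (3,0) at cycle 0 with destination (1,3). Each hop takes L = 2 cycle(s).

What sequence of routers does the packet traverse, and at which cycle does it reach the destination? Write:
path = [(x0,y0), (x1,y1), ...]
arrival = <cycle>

path = [(3,0), (2,0), (1,0), (1,1), (1,2), (1,3)]
arrival = 10

src (3,0)  cyc=0
W→(2,0)  cyc=2
W→(1,0)  cyc=4
N→(1,1)  cyc=6
N→(1,2)  cyc=8
N→(1,3)  cyc=10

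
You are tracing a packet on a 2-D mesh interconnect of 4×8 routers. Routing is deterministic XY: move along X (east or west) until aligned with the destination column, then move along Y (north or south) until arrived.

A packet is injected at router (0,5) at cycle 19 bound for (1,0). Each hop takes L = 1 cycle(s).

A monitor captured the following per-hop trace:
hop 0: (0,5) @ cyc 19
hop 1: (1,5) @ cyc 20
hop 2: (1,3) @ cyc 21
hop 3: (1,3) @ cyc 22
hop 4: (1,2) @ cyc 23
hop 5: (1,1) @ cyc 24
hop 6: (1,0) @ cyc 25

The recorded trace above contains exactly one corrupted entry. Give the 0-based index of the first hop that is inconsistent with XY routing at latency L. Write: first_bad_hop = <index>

first_bad_hop = 2

hop 1: step (+1,+0), +1 cyc — ok
hop 2: step (+0,-2), +1 cyc — BAD: non-unit step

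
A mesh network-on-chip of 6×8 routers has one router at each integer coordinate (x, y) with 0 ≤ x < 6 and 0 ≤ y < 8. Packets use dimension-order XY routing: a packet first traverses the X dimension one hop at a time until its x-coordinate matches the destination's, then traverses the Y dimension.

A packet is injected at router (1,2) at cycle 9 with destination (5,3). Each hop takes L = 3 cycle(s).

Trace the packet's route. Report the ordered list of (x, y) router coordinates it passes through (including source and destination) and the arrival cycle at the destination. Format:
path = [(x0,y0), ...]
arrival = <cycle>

path = [(1,2), (2,2), (3,2), (4,2), (5,2), (5,3)]
arrival = 24

src (1,2)  cyc=9
E→(2,2)  cyc=12
E→(3,2)  cyc=15
E→(4,2)  cyc=18
E→(5,2)  cyc=21
N→(5,3)  cyc=24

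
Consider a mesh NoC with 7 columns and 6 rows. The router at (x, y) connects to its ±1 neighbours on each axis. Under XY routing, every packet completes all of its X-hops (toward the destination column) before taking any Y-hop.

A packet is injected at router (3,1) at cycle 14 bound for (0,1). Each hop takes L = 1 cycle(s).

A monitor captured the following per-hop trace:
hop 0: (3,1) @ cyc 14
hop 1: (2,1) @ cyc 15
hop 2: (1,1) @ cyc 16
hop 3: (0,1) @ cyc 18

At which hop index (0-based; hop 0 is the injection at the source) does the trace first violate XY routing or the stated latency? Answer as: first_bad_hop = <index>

first_bad_hop = 3

  1: Δx=-1 Δy=+0 Δt=1 [ok]
  2: Δx=-1 Δy=+0 Δt=1 [ok]
  3: Δx=-1 Δy=+0 Δt=2 [BAD: Δcyc=2≠L]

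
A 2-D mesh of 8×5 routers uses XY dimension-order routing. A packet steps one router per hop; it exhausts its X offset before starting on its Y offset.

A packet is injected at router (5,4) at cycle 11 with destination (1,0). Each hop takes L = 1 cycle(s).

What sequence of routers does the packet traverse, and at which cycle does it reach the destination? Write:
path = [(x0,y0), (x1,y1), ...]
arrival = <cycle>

path = [(5,4), (4,4), (3,4), (2,4), (1,4), (1,3), (1,2), (1,1), (1,0)]
arrival = 19

src (5,4)  cyc=11
W→(4,4)  cyc=12
W→(3,4)  cyc=13
W→(2,4)  cyc=14
W→(1,4)  cyc=15
S→(1,3)  cyc=16
S→(1,2)  cyc=17
S→(1,1)  cyc=18
S→(1,0)  cyc=19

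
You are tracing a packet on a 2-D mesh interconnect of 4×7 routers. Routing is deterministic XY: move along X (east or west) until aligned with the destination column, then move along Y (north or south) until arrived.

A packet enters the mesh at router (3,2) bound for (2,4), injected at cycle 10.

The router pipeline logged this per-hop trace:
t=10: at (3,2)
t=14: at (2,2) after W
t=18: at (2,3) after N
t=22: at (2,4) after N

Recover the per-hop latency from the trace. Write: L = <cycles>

From hop 0 (10) to hop 1 (14): +4 cycles.
One hop costs L cycles, so L = 4.

L = 4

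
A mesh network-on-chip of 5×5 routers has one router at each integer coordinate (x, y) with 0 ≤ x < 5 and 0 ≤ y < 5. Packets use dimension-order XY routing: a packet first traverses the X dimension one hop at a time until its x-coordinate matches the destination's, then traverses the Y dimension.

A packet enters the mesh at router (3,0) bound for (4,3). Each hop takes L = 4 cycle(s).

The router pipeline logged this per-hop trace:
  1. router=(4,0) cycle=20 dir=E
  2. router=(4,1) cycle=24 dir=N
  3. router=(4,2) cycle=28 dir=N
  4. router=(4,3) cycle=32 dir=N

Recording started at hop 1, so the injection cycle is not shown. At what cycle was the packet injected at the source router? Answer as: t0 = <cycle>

t0 = 16

At hop 1 the cycle is 20; in general cyc_k = t0 + kL.
So t0 = 20 − 1·4 = 16.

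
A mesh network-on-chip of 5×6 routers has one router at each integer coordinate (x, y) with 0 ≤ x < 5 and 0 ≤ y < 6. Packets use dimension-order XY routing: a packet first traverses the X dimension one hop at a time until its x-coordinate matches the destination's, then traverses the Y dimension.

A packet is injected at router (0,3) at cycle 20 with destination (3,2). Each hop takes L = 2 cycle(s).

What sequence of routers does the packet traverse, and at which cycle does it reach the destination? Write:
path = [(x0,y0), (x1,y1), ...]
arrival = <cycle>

src (0,3)  cyc=20
E→(1,3)  cyc=22
E→(2,3)  cyc=24
E→(3,3)  cyc=26
S→(3,2)  cyc=28

path = [(0,3), (1,3), (2,3), (3,3), (3,2)]
arrival = 28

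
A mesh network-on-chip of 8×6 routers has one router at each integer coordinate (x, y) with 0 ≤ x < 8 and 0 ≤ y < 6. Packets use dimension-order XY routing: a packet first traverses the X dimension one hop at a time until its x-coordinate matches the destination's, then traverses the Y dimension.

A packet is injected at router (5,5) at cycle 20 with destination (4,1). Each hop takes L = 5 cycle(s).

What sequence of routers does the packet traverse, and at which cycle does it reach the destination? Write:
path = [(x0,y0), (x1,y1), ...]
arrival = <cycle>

  0. router=(5,5) cycle=20 (inject)
  1. router=(4,5) cycle=25 dir=W
  2. router=(4,4) cycle=30 dir=S
  3. router=(4,3) cycle=35 dir=S
  4. router=(4,2) cycle=40 dir=S
  5. router=(4,1) cycle=45 dir=S

path = [(5,5), (4,5), (4,4), (4,3), (4,2), (4,1)]
arrival = 45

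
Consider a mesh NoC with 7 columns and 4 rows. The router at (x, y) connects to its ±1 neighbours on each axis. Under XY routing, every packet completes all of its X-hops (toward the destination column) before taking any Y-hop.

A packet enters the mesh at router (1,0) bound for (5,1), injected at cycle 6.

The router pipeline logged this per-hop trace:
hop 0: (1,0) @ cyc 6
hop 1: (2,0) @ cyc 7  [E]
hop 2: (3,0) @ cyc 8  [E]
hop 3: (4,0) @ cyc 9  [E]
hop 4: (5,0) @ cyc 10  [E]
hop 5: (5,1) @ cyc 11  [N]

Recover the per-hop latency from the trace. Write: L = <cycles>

Between hops 0 and 1 the cycle counter advances 7 − 6 = 1.
That increment is L by definition: L = 1.

L = 1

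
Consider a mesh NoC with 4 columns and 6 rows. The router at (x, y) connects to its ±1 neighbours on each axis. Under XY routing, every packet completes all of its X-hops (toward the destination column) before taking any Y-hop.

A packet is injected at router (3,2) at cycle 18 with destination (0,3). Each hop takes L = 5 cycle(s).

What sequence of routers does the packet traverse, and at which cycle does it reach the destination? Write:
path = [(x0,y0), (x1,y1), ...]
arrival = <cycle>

t=18: at (3,2)
t=23: at (2,2) after W
t=28: at (1,2) after W
t=33: at (0,2) after W
t=38: at (0,3) after N

path = [(3,2), (2,2), (1,2), (0,2), (0,3)]
arrival = 38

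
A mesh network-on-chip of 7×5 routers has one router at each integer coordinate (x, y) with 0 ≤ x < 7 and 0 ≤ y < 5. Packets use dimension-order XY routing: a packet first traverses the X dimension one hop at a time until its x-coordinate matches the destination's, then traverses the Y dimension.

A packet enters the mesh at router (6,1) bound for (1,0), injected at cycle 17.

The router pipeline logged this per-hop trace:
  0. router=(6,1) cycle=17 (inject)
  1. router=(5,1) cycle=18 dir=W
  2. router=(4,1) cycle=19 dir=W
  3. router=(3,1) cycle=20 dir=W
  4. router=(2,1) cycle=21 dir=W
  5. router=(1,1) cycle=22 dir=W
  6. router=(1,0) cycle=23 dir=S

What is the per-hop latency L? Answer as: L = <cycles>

L = 1

Δcyc across hop 0→1: 18 − 17 = 1.
That increment is L by definition: L = 1.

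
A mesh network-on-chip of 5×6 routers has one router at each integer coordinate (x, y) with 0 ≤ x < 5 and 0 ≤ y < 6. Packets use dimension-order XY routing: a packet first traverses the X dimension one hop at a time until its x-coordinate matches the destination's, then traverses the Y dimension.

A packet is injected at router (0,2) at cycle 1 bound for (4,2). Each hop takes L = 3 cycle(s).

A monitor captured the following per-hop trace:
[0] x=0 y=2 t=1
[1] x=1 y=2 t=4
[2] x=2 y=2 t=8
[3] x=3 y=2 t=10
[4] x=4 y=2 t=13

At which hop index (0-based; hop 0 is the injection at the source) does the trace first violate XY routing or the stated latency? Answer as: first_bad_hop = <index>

first_bad_hop = 2

[1] (+1,+0) / 3c ⇒ ok
[2] (+1,+0) / 4c ⇒ BAD: Δcyc=4≠L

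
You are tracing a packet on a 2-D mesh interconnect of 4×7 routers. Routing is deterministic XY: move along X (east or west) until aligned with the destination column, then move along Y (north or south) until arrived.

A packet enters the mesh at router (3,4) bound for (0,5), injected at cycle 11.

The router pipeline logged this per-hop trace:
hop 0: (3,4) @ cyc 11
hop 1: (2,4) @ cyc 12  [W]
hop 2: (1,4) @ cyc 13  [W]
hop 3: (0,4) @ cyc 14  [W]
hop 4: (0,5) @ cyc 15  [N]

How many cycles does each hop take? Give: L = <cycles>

cyc[1] − cyc[0] = 12 − 11 = 1.
That increment is L by definition: L = 1.

L = 1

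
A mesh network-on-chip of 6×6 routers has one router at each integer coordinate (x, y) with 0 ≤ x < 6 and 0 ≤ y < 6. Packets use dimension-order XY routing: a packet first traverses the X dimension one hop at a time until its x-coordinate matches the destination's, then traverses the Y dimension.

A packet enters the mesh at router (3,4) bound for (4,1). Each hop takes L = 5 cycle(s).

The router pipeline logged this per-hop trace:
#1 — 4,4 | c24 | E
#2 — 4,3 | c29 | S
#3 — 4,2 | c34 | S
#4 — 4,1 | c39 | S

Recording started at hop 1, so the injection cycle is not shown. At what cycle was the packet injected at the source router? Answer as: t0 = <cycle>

cyc[1] = 24 and cyc[k] = t0 + k·L for every k.
Subtract one hop: t0 = 24 − 5 = 19.

t0 = 19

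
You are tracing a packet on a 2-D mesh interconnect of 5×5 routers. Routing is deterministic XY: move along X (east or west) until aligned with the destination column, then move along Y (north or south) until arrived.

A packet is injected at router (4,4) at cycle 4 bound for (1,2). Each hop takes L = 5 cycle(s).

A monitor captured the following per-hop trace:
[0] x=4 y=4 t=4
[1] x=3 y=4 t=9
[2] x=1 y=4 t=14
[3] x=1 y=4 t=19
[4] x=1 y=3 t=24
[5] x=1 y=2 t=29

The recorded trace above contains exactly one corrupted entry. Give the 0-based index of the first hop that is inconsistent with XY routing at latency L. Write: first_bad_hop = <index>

check 1→ d=(-1,0) cyc+5: ok
check 2→ d=(-2,0) cyc+5: BAD: non-unit step

first_bad_hop = 2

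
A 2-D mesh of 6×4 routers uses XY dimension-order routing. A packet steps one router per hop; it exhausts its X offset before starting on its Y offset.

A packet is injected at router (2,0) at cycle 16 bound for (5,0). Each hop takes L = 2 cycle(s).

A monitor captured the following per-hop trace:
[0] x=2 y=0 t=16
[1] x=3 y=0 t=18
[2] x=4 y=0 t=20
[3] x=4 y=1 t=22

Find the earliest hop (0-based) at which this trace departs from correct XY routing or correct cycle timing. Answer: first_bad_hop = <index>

[1] (+1,+0) / 2c ⇒ ok
[2] (+1,+0) / 2c ⇒ ok
[3] (+0,+1) / 2c ⇒ BAD: Y-move but x=4≠5

first_bad_hop = 3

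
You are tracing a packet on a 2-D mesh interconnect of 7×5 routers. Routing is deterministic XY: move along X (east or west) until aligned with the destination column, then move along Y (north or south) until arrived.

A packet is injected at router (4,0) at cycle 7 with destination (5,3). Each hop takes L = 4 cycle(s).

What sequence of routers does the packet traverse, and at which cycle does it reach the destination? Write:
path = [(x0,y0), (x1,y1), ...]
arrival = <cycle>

path = [(4,0), (5,0), (5,1), (5,2), (5,3)]
arrival = 23

t=7: at (4,0)
t=11: at (5,0) after E
t=15: at (5,1) after N
t=19: at (5,2) after N
t=23: at (5,3) after N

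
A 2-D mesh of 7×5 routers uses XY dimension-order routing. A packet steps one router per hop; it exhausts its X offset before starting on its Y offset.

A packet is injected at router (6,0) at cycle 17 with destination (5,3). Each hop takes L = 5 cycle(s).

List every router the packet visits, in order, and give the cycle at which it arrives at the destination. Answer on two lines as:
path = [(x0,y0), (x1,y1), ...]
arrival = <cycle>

#0 — 6,0 | c17
#1 — 5,0 | c22 | W
#2 — 5,1 | c27 | N
#3 — 5,2 | c32 | N
#4 — 5,3 | c37 | N

path = [(6,0), (5,0), (5,1), (5,2), (5,3)]
arrival = 37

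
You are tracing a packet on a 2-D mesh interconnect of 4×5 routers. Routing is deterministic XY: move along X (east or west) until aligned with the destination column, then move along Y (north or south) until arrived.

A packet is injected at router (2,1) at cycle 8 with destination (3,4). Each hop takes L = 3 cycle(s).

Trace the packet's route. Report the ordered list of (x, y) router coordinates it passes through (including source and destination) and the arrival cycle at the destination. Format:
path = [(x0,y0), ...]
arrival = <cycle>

path = [(2,1), (3,1), (3,2), (3,3), (3,4)]
arrival = 20

hop 0: (2,1) @ cyc 8
hop 1: (3,1) @ cyc 11  [E]
hop 2: (3,2) @ cyc 14  [N]
hop 3: (3,3) @ cyc 17  [N]
hop 4: (3,4) @ cyc 20  [N]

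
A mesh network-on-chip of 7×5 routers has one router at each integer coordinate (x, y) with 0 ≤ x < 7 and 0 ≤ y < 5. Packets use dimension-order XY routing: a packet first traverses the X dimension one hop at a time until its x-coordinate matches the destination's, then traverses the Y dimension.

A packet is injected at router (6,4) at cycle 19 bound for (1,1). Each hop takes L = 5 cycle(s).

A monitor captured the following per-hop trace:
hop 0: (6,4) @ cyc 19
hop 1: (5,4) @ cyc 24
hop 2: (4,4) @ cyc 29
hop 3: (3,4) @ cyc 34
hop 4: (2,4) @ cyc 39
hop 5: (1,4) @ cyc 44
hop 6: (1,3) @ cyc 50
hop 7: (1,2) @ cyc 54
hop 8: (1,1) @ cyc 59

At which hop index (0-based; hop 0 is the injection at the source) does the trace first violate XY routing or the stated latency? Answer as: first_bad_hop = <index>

check 1→ d=(-1,0) cyc+5: ok
check 2→ d=(-1,0) cyc+5: ok
check 3→ d=(-1,0) cyc+5: ok
check 4→ d=(-1,0) cyc+5: ok
check 5→ d=(-1,0) cyc+5: ok
check 6→ d=(0,-1) cyc+6: BAD: Δcyc=6≠L

first_bad_hop = 6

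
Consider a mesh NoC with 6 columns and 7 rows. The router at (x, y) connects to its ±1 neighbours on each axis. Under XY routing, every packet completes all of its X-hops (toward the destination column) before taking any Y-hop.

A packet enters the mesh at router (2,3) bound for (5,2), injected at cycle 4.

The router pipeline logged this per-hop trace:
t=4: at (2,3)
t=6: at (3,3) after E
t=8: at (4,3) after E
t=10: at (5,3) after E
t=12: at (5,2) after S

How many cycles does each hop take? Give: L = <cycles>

cyc[1] − cyc[0] = 6 − 4 = 2.
One hop costs L cycles, so L = 2.

L = 2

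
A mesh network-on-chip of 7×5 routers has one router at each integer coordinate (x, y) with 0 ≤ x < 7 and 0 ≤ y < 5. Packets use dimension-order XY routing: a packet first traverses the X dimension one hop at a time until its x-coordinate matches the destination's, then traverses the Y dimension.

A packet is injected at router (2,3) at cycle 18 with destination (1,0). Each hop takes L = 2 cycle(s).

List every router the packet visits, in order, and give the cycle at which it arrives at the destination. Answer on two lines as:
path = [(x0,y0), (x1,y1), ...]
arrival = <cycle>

[0] x=2 y=3 t=18
[1] x=1 y=3 t=20 →W
[2] x=1 y=2 t=22 →S
[3] x=1 y=1 t=24 →S
[4] x=1 y=0 t=26 →S

path = [(2,3), (1,3), (1,2), (1,1), (1,0)]
arrival = 26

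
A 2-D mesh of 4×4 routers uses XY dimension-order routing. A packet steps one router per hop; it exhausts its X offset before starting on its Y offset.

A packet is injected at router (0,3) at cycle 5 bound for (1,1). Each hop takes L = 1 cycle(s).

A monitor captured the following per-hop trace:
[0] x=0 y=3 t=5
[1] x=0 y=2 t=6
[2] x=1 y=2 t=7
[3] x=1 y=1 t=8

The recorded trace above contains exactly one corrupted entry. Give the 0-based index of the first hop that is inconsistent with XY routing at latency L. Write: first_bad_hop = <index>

check 1→ d=(0,-1) cyc+1: BAD: Y-move but x=0≠1

first_bad_hop = 1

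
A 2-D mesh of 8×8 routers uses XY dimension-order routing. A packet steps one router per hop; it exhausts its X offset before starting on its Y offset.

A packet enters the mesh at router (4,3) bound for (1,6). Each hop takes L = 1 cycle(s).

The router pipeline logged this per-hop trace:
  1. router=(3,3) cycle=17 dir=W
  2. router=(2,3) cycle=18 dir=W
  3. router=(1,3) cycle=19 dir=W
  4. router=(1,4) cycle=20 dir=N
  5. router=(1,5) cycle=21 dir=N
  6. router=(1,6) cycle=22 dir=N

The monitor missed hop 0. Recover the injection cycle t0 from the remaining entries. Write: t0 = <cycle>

t0 = 16

Hop 1 reached at cycle 17; hop k is at t0 + k·L.
t0 = cyc[1] − L = 17 − 1 = 16.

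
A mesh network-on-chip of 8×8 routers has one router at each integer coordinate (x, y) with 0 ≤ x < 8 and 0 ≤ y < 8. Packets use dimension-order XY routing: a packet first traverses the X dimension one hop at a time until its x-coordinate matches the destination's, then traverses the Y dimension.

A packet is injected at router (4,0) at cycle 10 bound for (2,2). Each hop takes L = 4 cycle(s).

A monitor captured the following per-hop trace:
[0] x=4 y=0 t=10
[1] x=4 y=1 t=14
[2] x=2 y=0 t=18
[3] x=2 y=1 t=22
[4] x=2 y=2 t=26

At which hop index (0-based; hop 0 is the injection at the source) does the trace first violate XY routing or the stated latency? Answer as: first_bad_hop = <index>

first_bad_hop = 1

  1: Δx=+0 Δy=+1 Δt=4 [BAD: Y-move but x=4≠2]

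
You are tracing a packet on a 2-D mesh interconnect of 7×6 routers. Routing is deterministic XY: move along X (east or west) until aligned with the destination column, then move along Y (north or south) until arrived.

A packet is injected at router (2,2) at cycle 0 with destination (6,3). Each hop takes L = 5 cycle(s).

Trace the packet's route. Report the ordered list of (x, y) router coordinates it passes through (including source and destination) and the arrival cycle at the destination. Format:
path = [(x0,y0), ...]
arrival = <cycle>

path = [(2,2), (3,2), (4,2), (5,2), (6,2), (6,3)]
arrival = 25

#0 — 2,2 | c0
#1 — 3,2 | c5 | E
#2 — 4,2 | c10 | E
#3 — 5,2 | c15 | E
#4 — 6,2 | c20 | E
#5 — 6,3 | c25 | N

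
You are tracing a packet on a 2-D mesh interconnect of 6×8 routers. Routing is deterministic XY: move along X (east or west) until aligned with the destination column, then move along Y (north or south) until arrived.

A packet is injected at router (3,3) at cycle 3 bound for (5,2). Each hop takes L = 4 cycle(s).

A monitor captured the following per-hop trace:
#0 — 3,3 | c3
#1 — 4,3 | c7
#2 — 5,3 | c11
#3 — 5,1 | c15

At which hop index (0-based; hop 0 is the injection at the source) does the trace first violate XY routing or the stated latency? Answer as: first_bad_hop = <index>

first_bad_hop = 3

hop 1: step (+1,+0), +4 cyc — ok
hop 2: step (+1,+0), +4 cyc — ok
hop 3: step (+0,-2), +4 cyc — BAD: non-unit step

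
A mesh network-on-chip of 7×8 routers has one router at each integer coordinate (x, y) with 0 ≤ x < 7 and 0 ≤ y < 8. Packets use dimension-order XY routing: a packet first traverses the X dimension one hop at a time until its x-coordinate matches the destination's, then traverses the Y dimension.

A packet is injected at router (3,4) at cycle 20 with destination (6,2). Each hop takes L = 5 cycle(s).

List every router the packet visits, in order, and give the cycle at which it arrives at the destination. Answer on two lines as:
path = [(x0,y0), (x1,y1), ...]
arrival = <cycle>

  0. router=(3,4) cycle=20 (inject)
  1. router=(4,4) cycle=25 dir=E
  2. router=(5,4) cycle=30 dir=E
  3. router=(6,4) cycle=35 dir=E
  4. router=(6,3) cycle=40 dir=S
  5. router=(6,2) cycle=45 dir=S

path = [(3,4), (4,4), (5,4), (6,4), (6,3), (6,2)]
arrival = 45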